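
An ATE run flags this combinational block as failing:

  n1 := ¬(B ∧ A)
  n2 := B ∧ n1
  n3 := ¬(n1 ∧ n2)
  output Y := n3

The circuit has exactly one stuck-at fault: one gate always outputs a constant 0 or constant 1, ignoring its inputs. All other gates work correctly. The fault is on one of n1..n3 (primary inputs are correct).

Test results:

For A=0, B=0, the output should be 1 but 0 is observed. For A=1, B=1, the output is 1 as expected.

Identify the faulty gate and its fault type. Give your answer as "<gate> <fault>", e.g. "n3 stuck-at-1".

n2 stuck-at-1

Fault-free values for test 1 (A=0, B=0): n1=1, n2=0, n3=1, giving Y=1. Observed 0.
Test 1: faults giving observed 0 are {n2 stuck-at-1, n3 stuck-at-0}.
Test 2 (A=1, B=1): fault-free n1=0, n2=0, n3=1 → 1; observed 1. Eliminates n3 stuck-at-0.
Only n2 stuck-at-1 is consistent with every test.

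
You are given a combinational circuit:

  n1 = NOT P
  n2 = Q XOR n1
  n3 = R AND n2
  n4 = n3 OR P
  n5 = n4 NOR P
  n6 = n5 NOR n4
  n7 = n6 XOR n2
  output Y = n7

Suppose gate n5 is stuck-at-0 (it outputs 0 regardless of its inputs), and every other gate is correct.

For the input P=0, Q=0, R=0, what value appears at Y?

0

Propagate with n5 forced: n1=1, n2=1, n3=0, n4=0, n5=0 [stuck-at-0], n6=1, n7=0.
So Y = 0. (Without the fault it would be 1.)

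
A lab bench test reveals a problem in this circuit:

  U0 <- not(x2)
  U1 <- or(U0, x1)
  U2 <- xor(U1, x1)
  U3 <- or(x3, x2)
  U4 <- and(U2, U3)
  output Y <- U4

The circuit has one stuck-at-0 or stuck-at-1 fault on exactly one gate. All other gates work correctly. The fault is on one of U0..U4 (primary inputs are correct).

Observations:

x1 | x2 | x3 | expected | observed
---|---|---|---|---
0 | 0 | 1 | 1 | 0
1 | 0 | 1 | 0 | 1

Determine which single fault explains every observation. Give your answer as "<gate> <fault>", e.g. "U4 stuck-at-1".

U1 stuck-at-0

Fault-free values for test 1 (x1=0, x2=0, x3=1): U0=1, U1=1, U2=1, U3=1, U4=1, giving Y=1. Observed 0.
Test 1: faults giving observed 0 are {U0 stuck-at-0, U1 stuck-at-0, U2 stuck-at-0, U3 stuck-at-0, U4 stuck-at-0}.
Test 2 (x1=1, x2=0, x3=1): fault-free U0=1, U1=1, U2=0, U3=1, U4=0 → 0; observed 1. Eliminates U0 stuck-at-0, U2 stuck-at-0, U3 stuck-at-0, U4 stuck-at-0.
Only U1 stuck-at-0 is consistent with every test.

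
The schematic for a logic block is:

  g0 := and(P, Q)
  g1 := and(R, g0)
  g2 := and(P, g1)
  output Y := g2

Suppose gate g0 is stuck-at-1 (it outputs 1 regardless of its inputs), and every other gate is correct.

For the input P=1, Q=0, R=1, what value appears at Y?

Propagate with g0 forced: g0=1 [stuck-at-1], g1=1, g2=1.
So Y = 1. (Without the fault it would be 0.)

1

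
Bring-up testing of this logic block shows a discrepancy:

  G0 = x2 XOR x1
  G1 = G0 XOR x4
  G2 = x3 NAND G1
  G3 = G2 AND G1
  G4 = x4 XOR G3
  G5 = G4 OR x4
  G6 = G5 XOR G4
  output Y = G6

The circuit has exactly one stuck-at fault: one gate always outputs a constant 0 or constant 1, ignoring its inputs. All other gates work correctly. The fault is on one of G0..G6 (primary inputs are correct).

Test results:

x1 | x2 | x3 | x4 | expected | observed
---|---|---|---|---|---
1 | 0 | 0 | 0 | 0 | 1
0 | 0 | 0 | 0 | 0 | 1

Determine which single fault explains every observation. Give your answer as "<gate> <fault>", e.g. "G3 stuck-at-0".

G6 stuck-at-1

Fault-free values for test 1 (x1=1, x2=0, x3=0, x4=0): G0=1, G1=1, G2=1, G3=1, G4=1, G5=1, G6=0, giving Y=0. Observed 1.
Test 1: faults giving observed 1 are {G5 stuck-at-0, G6 stuck-at-1}.
Test 2 (x1=0, x2=0, x3=0, x4=0): fault-free G0=0, G1=0, G2=1, G3=0, G4=0, G5=0, G6=0 → 0; observed 1. Eliminates G5 stuck-at-0.
Only G6 stuck-at-1 is consistent with every test.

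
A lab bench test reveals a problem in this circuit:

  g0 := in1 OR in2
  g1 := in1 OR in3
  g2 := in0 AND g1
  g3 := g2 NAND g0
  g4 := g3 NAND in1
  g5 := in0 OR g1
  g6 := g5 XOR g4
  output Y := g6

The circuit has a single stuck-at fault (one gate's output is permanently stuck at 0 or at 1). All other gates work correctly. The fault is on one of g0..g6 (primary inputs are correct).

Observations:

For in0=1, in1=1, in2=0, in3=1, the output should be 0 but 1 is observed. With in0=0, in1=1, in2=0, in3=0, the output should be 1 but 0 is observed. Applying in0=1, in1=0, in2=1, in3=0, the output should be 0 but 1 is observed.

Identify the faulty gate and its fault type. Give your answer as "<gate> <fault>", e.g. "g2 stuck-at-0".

Fault-free values for test 1 (in0=1, in1=1, in2=0, in3=1): g0=1, g1=1, g2=1, g3=0, g4=1, g5=1, g6=0, giving Y=0. Observed 1.
Test 1: faults giving observed 1 are {g0 stuck-at-0, g1 stuck-at-0, g2 stuck-at-0, g3 stuck-at-1, g4 stuck-at-0, g5 stuck-at-0, g6 stuck-at-1}.
Test 2 (in0=0, in1=1, in2=0, in3=0): fault-free g0=1, g1=1, g2=0, g3=1, g4=0, g5=1, g6=1 → 1; observed 0. Eliminates g0 stuck-at-0, g2 stuck-at-0, g3 stuck-at-1, g4 stuck-at-0, g6 stuck-at-1.
Test 3 (in0=1, in1=0, in2=1, in3=0): fault-free g0=1, g1=0, g2=0, g3=1, g4=1, g5=1, g6=0 → 0; observed 1. Eliminates g1 stuck-at-0.
Only g5 stuck-at-0 is consistent with every test.

g5 stuck-at-0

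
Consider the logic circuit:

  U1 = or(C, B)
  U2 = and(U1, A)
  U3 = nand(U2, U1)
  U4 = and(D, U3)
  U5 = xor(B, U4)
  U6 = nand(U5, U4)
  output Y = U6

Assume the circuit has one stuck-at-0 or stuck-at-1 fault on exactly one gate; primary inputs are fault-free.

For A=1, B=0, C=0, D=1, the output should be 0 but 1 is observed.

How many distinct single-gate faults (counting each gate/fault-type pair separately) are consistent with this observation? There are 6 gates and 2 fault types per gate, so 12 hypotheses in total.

5

Fault-free: U1=0, U2=0, U3=1, U4=1, U5=1, U6=0 → 0. Observed 1.
  U1 stuck-at-0: output 0 ✗
  U1 stuck-at-1: output 1 ✓
  U2 stuck-at-0: output 0 ✗
  U2 stuck-at-1: output 0 ✗
  U3 stuck-at-0: output 1 ✓
  U3 stuck-at-1: output 0 ✗
  U4 stuck-at-0: output 1 ✓
  U4 stuck-at-1: output 0 ✗
  U5 stuck-at-0: output 1 ✓
  U5 stuck-at-1: output 0 ✗
  U6 stuck-at-0: output 0 ✗
  U6 stuck-at-1: output 1 ✓
Consistent faults: {U1 stuck-at-1, U3 stuck-at-0, U4 stuck-at-0, U5 stuck-at-0, U6 stuck-at-1} — 5 in all.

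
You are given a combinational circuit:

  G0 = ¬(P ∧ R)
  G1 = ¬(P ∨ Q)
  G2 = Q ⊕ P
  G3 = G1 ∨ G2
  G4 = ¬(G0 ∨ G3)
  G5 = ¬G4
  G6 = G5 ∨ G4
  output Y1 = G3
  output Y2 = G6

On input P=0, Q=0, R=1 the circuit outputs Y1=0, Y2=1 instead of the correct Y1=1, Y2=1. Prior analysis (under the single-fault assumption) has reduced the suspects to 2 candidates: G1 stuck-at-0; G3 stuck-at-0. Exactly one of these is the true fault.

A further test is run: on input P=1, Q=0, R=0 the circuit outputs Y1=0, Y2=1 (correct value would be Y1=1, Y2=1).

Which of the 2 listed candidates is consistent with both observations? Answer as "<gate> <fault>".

Evaluate each candidate on input P=1, Q=0, R=0:
  G1 stuck-at-0: G0=1, G1=0 [stuck-at-0], G2=1, G3=1, G4=0, G5=1, G6=1 → Y1=1, Y2=1 — eliminated
  G3 stuck-at-0: G0=1, G1=0, G2=1, G3=0 [stuck-at-0], G4=0, G5=1, G6=1 → Y1=0, Y2=1 — matches
Only G3 stuck-at-0 reproduces the observed Y1=0, Y2=1.

G3 stuck-at-0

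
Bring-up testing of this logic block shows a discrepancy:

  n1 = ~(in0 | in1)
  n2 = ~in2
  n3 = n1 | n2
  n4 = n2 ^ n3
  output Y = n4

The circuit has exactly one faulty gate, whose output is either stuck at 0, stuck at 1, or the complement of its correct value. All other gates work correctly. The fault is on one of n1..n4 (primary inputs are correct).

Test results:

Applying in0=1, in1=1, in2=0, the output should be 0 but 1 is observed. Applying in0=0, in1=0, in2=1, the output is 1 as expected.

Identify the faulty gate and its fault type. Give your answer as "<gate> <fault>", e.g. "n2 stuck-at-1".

Fault-free values for test 1 (in0=1, in1=1, in2=0): n1=0, n2=1, n3=1, n4=0, giving Y=0. Observed 1.
Test 1: faults giving observed 1 are {n3 stuck-at-0, n3 inverted output, n4 stuck-at-1, n4 inverted output}.
Test 2 (in0=0, in1=0, in2=1): fault-free n1=1, n2=0, n3=1, n4=1 → 1; observed 1. Eliminates n3 stuck-at-0, n3 inverted output, n4 inverted output.
Only n4 stuck-at-1 is consistent with every test.

n4 stuck-at-1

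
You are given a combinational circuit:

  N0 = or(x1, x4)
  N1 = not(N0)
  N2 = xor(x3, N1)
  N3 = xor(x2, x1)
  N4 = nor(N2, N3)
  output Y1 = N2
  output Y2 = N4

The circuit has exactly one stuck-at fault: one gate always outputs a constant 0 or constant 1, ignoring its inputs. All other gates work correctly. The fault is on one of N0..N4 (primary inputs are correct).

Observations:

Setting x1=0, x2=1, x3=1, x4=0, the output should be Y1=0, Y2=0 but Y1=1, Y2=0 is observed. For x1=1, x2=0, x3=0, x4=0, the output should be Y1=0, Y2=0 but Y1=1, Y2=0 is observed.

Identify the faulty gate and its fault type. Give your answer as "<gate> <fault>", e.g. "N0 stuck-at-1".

N2 stuck-at-1

Fault-free values for test 1 (x1=0, x2=1, x3=1, x4=0): N0=0, N1=1, N2=0, N3=1, N4=0, giving Y1=0, Y2=0. Observed Y1=1, Y2=0.
Test 1: faults giving observed Y1=1, Y2=0 are {N0 stuck-at-1, N1 stuck-at-0, N2 stuck-at-1}.
Test 2 (x1=1, x2=0, x3=0, x4=0): fault-free N0=1, N1=0, N2=0, N3=1, N4=0 → Y1=0, Y2=0; observed Y1=1, Y2=0. Eliminates N0 stuck-at-1, N1 stuck-at-0.
Only N2 stuck-at-1 is consistent with every test.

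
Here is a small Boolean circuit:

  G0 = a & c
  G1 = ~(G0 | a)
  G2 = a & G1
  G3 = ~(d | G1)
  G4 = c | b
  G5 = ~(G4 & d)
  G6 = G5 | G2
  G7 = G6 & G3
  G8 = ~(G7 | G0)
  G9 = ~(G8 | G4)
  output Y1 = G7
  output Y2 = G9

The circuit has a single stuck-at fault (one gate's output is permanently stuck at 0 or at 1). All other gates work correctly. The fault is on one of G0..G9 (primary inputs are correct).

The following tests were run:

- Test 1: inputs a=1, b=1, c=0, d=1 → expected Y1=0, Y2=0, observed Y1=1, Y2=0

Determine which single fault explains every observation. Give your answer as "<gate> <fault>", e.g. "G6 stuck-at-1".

Fault-free values for test 1 (a=1, b=1, c=0, d=1): G0=0, G1=0, G2=0, G3=0, G4=1, G5=0, G6=0, G7=0, G8=1, G9=0, giving Y1=0, Y2=0. Observed Y1=1, Y2=0.
Test 1: faults giving observed Y1=1, Y2=0 are {G7 stuck-at-1}.
Only G7 stuck-at-1 is consistent with every test.

G7 stuck-at-1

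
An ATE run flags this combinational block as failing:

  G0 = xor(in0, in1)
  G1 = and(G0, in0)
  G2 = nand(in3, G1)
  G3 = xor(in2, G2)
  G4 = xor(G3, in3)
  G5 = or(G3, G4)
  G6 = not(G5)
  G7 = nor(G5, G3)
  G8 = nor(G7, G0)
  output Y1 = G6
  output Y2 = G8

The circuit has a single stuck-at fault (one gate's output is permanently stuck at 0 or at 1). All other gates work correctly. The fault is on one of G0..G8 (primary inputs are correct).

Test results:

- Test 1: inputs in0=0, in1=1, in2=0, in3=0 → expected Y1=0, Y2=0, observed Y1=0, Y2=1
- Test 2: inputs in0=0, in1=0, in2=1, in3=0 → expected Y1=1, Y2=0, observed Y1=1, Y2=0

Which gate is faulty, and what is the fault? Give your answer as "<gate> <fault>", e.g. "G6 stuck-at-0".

G0 stuck-at-0

Fault-free values for test 1 (in0=0, in1=1, in2=0, in3=0): G0=1, G1=0, G2=1, G3=1, G4=1, G5=1, G6=0, G7=0, G8=0, giving Y1=0, Y2=0. Observed Y1=0, Y2=1.
Test 1: faults giving observed Y1=0, Y2=1 are {G0 stuck-at-0, G8 stuck-at-1}.
Test 2 (in0=0, in1=0, in2=1, in3=0): fault-free G0=0, G1=0, G2=1, G3=0, G4=0, G5=0, G6=1, G7=1, G8=0 → Y1=1, Y2=0; observed Y1=1, Y2=0. Eliminates G8 stuck-at-1.
Only G0 stuck-at-0 is consistent with every test.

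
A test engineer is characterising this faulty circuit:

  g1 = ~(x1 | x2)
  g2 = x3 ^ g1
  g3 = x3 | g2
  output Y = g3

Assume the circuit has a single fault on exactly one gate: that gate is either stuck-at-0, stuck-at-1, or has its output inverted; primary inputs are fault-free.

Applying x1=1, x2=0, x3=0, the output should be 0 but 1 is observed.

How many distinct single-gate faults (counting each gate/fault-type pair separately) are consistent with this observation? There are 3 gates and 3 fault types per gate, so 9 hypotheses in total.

6

Fault-free: g1=0, g2=0, g3=0 → 0. Observed 1.
  g1 stuck-at-0: output 0 ✗
  g1 stuck-at-1: output 1 ✓
  g1 inverted output: output 1 ✓
  g2 stuck-at-0: output 0 ✗
  g2 stuck-at-1: output 1 ✓
  g2 inverted output: output 1 ✓
  g3 stuck-at-0: output 0 ✗
  g3 stuck-at-1: output 1 ✓
  g3 inverted output: output 1 ✓
Consistent faults: {g1 stuck-at-1, g1 inverted output, g2 stuck-at-1, g2 inverted output, g3 stuck-at-1, g3 inverted output} — 6 in all.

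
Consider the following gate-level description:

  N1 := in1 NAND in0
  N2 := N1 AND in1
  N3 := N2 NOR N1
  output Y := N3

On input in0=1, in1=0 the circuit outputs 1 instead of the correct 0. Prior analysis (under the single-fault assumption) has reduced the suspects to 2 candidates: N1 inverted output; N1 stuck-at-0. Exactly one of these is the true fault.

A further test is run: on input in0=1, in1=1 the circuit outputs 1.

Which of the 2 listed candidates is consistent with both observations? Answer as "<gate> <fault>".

Evaluate each candidate on input in0=1, in1=1:
  N1 inverted output: N1=1 [inverted output], N2=1, N3=0 → 0 — eliminated
  N1 stuck-at-0: N1=0 [stuck-at-0], N2=0, N3=1 → 1 — matches
Only N1 stuck-at-0 reproduces the observed 1.

N1 stuck-at-0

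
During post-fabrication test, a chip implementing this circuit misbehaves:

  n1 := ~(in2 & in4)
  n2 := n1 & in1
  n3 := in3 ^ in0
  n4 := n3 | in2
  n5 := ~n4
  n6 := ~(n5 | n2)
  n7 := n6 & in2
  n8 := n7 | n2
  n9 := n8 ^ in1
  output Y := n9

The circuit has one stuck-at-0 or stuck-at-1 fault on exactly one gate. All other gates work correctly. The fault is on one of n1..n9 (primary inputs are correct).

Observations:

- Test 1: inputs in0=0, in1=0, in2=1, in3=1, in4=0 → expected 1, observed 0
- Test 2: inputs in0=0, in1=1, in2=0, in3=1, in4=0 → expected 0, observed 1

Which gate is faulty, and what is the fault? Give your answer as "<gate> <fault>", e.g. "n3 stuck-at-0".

n8 stuck-at-0

Fault-free values for test 1 (in0=0, in1=0, in2=1, in3=1, in4=0): n1=1, n2=0, n3=1, n4=1, n5=0, n6=1, n7=1, n8=1, n9=1, giving Y=1. Observed 0.
Test 1: faults giving observed 0 are {n4 stuck-at-0, n5 stuck-at-1, n6 stuck-at-0, n7 stuck-at-0, n8 stuck-at-0, n9 stuck-at-0}.
Test 2 (in0=0, in1=1, in2=0, in3=1, in4=0): fault-free n1=1, n2=1, n3=1, n4=1, n5=0, n6=0, n7=0, n8=1, n9=0 → 0; observed 1. Eliminates n4 stuck-at-0, n5 stuck-at-1, n6 stuck-at-0, n7 stuck-at-0, n9 stuck-at-0.
Only n8 stuck-at-0 is consistent with every test.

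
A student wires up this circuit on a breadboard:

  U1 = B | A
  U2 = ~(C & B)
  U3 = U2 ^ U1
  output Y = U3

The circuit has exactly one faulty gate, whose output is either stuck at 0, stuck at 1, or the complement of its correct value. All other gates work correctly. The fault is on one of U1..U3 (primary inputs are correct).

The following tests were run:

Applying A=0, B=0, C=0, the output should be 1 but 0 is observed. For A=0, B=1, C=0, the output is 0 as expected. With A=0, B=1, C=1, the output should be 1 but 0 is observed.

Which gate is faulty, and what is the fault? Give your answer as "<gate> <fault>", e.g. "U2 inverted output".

Fault-free values for test 1 (A=0, B=0, C=0): U1=0, U2=1, U3=1, giving Y=1. Observed 0.
Test 1: faults giving observed 0 are {U1 stuck-at-1, U1 inverted output, U2 stuck-at-0, U2 inverted output, U3 stuck-at-0, U3 inverted output}.
Test 2 (A=0, B=1, C=0): fault-free U1=1, U2=1, U3=0 → 0; observed 0. Eliminates U1 inverted output, U2 stuck-at-0, U2 inverted output, U3 inverted output.
Test 3 (A=0, B=1, C=1): fault-free U1=1, U2=0, U3=1 → 1; observed 0. Eliminates U1 stuck-at-1.
Only U3 stuck-at-0 is consistent with every test.

U3 stuck-at-0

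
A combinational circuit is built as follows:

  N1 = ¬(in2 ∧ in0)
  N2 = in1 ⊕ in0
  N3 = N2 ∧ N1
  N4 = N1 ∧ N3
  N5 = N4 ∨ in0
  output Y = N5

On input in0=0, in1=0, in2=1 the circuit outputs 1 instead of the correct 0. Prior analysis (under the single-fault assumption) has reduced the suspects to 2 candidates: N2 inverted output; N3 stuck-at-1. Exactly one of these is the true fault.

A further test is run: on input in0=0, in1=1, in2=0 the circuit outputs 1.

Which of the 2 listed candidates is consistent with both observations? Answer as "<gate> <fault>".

Evaluate each candidate on input in0=0, in1=1, in2=0:
  N2 inverted output: N1=1, N2=0 [inverted output], N3=0, N4=0, N5=0 → 0 — eliminated
  N3 stuck-at-1: N1=1, N2=1, N3=1 [stuck-at-1], N4=1, N5=1 → 1 — matches
Only N3 stuck-at-1 reproduces the observed 1.

N3 stuck-at-1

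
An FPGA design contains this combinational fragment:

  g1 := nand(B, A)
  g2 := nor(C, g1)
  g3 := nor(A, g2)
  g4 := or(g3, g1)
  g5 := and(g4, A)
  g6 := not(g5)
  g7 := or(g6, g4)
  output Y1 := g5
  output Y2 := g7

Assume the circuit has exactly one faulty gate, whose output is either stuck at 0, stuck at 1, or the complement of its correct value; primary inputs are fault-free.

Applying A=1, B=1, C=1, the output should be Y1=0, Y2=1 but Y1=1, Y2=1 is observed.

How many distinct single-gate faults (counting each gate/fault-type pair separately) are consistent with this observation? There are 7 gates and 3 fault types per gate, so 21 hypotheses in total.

Fault-free: g1=0, g2=0, g3=0, g4=0, g5=0, g6=1, g7=1 → Y1=0, Y2=1. Observed Y1=1, Y2=1.
  g1: stuck-at-1, inverted output ✓; others ✗
  g2: none of the 3 fault types match ✗
  g3: stuck-at-1, inverted output ✓; others ✗
  g4: stuck-at-1, inverted output ✓; others ✗
  g5: none of the 3 fault types match ✗
  g6: none of the 3 fault types match ✗
  g7: none of the 3 fault types match ✗
Consistent faults: {g1 stuck-at-1, g1 inverted output, g3 stuck-at-1, g3 inverted output, g4 stuck-at-1, g4 inverted output} — 6 in all.

6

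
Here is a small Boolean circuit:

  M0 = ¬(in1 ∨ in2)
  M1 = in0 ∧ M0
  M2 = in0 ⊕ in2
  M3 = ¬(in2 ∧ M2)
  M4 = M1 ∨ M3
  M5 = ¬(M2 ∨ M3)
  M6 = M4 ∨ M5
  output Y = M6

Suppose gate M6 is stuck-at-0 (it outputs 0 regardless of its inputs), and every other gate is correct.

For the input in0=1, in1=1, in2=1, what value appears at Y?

Propagate with M6 forced: M0=0, M1=0, M2=0, M3=1, M4=1, M5=0, M6=0 [stuck-at-0].
So Y = 0. (Without the fault it would be 1.)

0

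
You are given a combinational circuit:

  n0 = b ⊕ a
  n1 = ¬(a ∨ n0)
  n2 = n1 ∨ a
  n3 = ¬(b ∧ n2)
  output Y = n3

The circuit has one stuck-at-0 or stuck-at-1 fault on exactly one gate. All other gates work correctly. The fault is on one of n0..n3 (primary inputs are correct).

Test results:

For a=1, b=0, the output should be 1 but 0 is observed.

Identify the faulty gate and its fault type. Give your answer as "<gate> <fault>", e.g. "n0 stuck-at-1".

Fault-free values for test 1 (a=1, b=0): n0=1, n1=0, n2=1, n3=1, giving Y=1. Observed 0.
Test 1: faults giving observed 0 are {n3 stuck-at-0}.
Only n3 stuck-at-0 is consistent with every test.

n3 stuck-at-0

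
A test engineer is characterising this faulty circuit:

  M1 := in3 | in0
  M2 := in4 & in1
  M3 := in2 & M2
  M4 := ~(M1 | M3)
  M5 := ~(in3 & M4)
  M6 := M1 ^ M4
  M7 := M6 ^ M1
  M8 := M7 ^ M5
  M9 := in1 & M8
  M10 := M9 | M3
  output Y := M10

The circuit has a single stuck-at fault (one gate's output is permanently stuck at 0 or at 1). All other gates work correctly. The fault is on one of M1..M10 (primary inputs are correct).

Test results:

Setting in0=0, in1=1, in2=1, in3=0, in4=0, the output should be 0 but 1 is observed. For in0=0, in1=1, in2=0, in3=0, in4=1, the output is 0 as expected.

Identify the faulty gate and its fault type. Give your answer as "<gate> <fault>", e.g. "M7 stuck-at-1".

Fault-free values for test 1 (in0=0, in1=1, in2=1, in3=0, in4=0): M1=0, M2=0, M3=0, M4=1, M5=1, M6=1, M7=1, M8=0, M9=0, M10=0, giving Y=0. Observed 1.
Test 1: faults giving observed 1 are {M1 stuck-at-1, M2 stuck-at-1, M3 stuck-at-1, M4 stuck-at-0, M5 stuck-at-0, M6 stuck-at-0, M7 stuck-at-0, M8 stuck-at-1, M9 stuck-at-1, M10 stuck-at-1}.
Test 2 (in0=0, in1=1, in2=0, in3=0, in4=1): fault-free M1=0, M2=1, M3=0, M4=1, M5=1, M6=1, M7=1, M8=0, M9=0, M10=0 → 0; observed 0. Eliminates M1 stuck-at-1, M3 stuck-at-1, M4 stuck-at-0, M5 stuck-at-0, M6 stuck-at-0, M7 stuck-at-0, M8 stuck-at-1, M9 stuck-at-1, M10 stuck-at-1.
Only M2 stuck-at-1 is consistent with every test.

M2 stuck-at-1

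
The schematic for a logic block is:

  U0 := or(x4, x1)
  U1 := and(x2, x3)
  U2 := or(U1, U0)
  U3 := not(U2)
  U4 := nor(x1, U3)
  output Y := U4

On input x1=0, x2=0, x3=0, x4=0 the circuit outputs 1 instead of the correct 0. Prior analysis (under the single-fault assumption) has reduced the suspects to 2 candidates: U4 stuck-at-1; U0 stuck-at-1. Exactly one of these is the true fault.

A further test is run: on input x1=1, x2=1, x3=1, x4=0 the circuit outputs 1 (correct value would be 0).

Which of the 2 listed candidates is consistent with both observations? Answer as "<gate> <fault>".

Evaluate each candidate on input x1=1, x2=1, x3=1, x4=0:
  U4 stuck-at-1: U0=1, U1=1, U2=1, U3=0, U4=1 [stuck-at-1] → 1 — matches
  U0 stuck-at-1: U0=1 [stuck-at-1], U1=1, U2=1, U3=0, U4=0 → 0 — eliminated
Only U4 stuck-at-1 reproduces the observed 1.

U4 stuck-at-1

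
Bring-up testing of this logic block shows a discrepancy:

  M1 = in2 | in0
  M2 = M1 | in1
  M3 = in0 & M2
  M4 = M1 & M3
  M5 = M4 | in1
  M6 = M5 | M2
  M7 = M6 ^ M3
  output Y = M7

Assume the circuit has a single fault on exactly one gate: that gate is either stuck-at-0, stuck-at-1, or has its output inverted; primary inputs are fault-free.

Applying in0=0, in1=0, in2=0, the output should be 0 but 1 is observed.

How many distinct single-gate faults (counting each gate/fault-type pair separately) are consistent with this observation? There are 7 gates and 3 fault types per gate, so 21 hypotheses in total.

14

Fault-free: M1=0, M2=0, M3=0, M4=0, M5=0, M6=0, M7=0 → 0. Observed 1.
  M1: stuck-at-1, inverted output ✓; others ✗
  M2: stuck-at-1, inverted output ✓; others ✗
  M3: stuck-at-1, inverted output ✓; others ✗
  M4: stuck-at-1, inverted output ✓; others ✗
  M5: stuck-at-1, inverted output ✓; others ✗
  M6: stuck-at-1, inverted output ✓; others ✗
  M7: stuck-at-1, inverted output ✓; others ✗
Consistent faults: {M1 stuck-at-1, M1 inverted output, M2 stuck-at-1, M2 inverted output, M3 stuck-at-1, M3 inverted output, M4 stuck-at-1, M4 inverted output, M5 stuck-at-1, M5 inverted output, M6 stuck-at-1, M6 inverted output, M7 stuck-at-1, M7 inverted output} — 14 in all.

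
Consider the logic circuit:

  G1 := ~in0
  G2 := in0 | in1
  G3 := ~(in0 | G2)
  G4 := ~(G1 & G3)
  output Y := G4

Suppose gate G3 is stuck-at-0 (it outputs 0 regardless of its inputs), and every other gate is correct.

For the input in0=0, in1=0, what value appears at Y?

1

Propagate with G3 forced: G1=1, G2=0, G3=0 [stuck-at-0], G4=1.
So Y = 1. (Without the fault it would be 0.)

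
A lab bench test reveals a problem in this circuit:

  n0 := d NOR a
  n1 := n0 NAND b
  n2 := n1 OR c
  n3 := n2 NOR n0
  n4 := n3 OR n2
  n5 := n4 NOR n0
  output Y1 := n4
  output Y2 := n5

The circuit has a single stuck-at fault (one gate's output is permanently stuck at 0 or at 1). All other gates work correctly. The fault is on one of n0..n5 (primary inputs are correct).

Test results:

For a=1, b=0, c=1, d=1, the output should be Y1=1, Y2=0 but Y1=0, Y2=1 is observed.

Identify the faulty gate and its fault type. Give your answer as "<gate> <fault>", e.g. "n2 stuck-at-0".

n4 stuck-at-0

Fault-free values for test 1 (a=1, b=0, c=1, d=1): n0=0, n1=1, n2=1, n3=0, n4=1, n5=0, giving Y1=1, Y2=0. Observed Y1=0, Y2=1.
Test 1: faults giving observed Y1=0, Y2=1 are {n4 stuck-at-0}.
Only n4 stuck-at-0 is consistent with every test.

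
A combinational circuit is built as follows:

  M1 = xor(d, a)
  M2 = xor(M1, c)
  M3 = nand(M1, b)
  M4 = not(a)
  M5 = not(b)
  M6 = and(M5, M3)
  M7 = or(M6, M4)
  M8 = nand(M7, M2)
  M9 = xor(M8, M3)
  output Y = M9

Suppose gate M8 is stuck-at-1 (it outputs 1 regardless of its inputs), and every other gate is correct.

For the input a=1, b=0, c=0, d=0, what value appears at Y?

Propagate with M8 forced: M1=1, M2=1, M3=1, M4=0, M5=1, M6=1, M7=1, M8=1 [stuck-at-1], M9=0.
So Y = 0. (Without the fault it would be 1.)

0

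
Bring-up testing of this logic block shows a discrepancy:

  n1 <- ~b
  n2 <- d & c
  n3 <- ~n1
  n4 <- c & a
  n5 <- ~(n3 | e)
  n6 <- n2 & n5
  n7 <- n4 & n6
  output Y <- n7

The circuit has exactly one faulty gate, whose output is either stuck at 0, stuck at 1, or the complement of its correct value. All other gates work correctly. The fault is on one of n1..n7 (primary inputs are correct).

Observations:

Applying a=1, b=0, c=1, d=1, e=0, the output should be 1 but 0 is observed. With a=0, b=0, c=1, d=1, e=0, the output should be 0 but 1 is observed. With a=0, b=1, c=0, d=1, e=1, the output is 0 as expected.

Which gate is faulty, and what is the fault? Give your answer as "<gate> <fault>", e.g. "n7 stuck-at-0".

Fault-free values for test 1 (a=1, b=0, c=1, d=1, e=0): n1=1, n2=1, n3=0, n4=1, n5=1, n6=1, n7=1, giving Y=1. Observed 0.
Test 1: faults giving observed 0 are {n1 stuck-at-0, n1 inverted output, n2 stuck-at-0, n2 inverted output, n3 stuck-at-1, n3 inverted output, n4 stuck-at-0, n4 inverted output, n5 stuck-at-0, n5 inverted output, n6 stuck-at-0, n6 inverted output, n7 stuck-at-0, n7 inverted output}.
Test 2 (a=0, b=0, c=1, d=1, e=0): fault-free n1=1, n2=1, n3=0, n4=0, n5=1, n6=1, n7=0 → 0; observed 1. Eliminates n1 stuck-at-0, n1 inverted output, n2 stuck-at-0, n2 inverted output, n3 stuck-at-1, n3 inverted output, n4 stuck-at-0, n5 stuck-at-0, n5 inverted output, n6 stuck-at-0, n6 inverted output, n7 stuck-at-0.
Test 3 (a=0, b=1, c=0, d=1, e=1): fault-free n1=0, n2=0, n3=1, n4=0, n5=0, n6=0, n7=0 → 0; observed 0. Eliminates n7 inverted output.
Only n4 inverted output is consistent with every test.

n4 inverted output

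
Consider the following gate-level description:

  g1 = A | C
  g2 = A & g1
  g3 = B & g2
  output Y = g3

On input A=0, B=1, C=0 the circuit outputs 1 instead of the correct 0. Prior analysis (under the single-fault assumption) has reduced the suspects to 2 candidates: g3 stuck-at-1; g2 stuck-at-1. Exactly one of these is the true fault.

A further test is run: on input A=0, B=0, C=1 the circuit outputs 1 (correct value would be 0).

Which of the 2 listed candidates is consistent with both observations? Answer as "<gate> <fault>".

Evaluate each candidate on input A=0, B=0, C=1:
  g3 stuck-at-1: g1=1, g2=0, g3=1 [stuck-at-1] → 1 — matches
  g2 stuck-at-1: g1=1, g2=1 [stuck-at-1], g3=0 → 0 — eliminated
Only g3 stuck-at-1 reproduces the observed 1.

g3 stuck-at-1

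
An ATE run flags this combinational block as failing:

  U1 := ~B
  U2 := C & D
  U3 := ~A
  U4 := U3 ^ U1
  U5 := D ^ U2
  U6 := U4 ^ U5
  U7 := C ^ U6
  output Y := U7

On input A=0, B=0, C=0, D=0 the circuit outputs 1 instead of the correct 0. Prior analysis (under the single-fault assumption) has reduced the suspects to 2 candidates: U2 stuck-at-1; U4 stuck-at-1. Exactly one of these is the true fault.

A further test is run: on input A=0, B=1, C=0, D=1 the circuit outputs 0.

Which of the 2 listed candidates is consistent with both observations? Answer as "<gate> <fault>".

U4 stuck-at-1

Evaluate each candidate on input A=0, B=1, C=0, D=1:
  U2 stuck-at-1: U1=0, U2=1 [stuck-at-1], U3=1, U4=1, U5=0, U6=1, U7=1 → 1 — eliminated
  U4 stuck-at-1: U1=0, U2=0, U3=1, U4=1 [stuck-at-1], U5=1, U6=0, U7=0 → 0 — matches
Only U4 stuck-at-1 reproduces the observed 0.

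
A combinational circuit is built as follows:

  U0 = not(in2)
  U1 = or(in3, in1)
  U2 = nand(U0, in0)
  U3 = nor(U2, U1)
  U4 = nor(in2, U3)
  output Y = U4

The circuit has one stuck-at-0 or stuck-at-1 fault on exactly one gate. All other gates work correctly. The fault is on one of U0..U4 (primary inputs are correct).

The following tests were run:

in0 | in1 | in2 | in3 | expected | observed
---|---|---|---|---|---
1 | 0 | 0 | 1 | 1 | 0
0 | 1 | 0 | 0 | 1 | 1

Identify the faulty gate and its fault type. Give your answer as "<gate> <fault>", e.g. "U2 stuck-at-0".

Fault-free values for test 1 (in0=1, in1=0, in2=0, in3=1): U0=1, U1=1, U2=0, U3=0, U4=1, giving Y=1. Observed 0.
Test 1: faults giving observed 0 are {U1 stuck-at-0, U3 stuck-at-1, U4 stuck-at-0}.
Test 2 (in0=0, in1=1, in2=0, in3=0): fault-free U0=1, U1=1, U2=1, U3=0, U4=1 → 1; observed 1. Eliminates U3 stuck-at-1, U4 stuck-at-0.
Only U1 stuck-at-0 is consistent with every test.

U1 stuck-at-0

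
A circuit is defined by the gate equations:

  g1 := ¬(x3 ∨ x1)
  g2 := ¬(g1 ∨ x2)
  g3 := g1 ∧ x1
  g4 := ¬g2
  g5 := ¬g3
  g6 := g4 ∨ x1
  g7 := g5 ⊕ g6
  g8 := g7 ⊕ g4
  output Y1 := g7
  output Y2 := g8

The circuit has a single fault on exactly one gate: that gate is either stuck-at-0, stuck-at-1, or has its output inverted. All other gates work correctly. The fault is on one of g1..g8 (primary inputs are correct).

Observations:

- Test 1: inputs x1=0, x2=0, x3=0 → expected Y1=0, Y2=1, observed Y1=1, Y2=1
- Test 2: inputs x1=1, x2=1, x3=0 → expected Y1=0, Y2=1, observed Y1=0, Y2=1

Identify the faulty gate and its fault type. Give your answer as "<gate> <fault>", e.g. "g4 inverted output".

g1 stuck-at-0

Fault-free values for test 1 (x1=0, x2=0, x3=0): g1=1, g2=0, g3=0, g4=1, g5=1, g6=1, g7=0, g8=1, giving Y1=0, Y2=1. Observed Y1=1, Y2=1.
Test 1: faults giving observed Y1=1, Y2=1 are {g1 stuck-at-0, g1 inverted output, g2 stuck-at-1, g2 inverted output, g4 stuck-at-0, g4 inverted output}.
Test 2 (x1=1, x2=1, x3=0): fault-free g1=0, g2=0, g3=0, g4=1, g5=1, g6=1, g7=0, g8=1 → Y1=0, Y2=1; observed Y1=0, Y2=1. Eliminates g1 inverted output, g2 stuck-at-1, g2 inverted output, g4 stuck-at-0, g4 inverted output.
Only g1 stuck-at-0 is consistent with every test.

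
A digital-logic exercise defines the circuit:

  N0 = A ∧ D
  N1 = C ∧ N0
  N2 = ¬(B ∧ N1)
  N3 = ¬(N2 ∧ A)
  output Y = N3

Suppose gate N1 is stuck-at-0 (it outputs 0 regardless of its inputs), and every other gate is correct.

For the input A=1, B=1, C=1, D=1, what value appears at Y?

Propagate with N1 forced: N0=1, N1=0 [stuck-at-0], N2=1, N3=0.
So Y = 0. (Without the fault it would be 1.)

0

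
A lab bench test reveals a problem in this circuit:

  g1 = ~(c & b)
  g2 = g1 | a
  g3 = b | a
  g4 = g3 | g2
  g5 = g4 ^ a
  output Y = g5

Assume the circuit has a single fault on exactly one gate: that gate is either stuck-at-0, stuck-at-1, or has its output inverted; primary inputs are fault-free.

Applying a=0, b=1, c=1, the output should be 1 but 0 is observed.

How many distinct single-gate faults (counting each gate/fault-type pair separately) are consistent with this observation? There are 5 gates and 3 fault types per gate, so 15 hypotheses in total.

6

Fault-free: g1=0, g2=0, g3=1, g4=1, g5=1 → 1. Observed 0.
  g1: none of the 3 fault types match ✗
  g2: none of the 3 fault types match ✗
  g3: stuck-at-0, inverted output ✓; others ✗
  g4: stuck-at-0, inverted output ✓; others ✗
  g5: stuck-at-0, inverted output ✓; others ✗
Consistent faults: {g3 stuck-at-0, g3 inverted output, g4 stuck-at-0, g4 inverted output, g5 stuck-at-0, g5 inverted output} — 6 in all.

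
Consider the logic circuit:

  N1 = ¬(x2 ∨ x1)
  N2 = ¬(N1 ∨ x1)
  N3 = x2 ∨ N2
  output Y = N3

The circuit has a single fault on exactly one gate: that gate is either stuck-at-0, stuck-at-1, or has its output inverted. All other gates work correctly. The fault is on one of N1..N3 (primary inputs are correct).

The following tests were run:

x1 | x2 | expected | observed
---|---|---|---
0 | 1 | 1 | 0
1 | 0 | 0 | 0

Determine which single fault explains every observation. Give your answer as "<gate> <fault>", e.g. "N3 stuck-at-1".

N3 stuck-at-0

Fault-free values for test 1 (x1=0, x2=1): N1=0, N2=1, N3=1, giving Y=1. Observed 0.
Test 1: faults giving observed 0 are {N3 stuck-at-0, N3 inverted output}.
Test 2 (x1=1, x2=0): fault-free N1=0, N2=0, N3=0 → 0; observed 0. Eliminates N3 inverted output.
Only N3 stuck-at-0 is consistent with every test.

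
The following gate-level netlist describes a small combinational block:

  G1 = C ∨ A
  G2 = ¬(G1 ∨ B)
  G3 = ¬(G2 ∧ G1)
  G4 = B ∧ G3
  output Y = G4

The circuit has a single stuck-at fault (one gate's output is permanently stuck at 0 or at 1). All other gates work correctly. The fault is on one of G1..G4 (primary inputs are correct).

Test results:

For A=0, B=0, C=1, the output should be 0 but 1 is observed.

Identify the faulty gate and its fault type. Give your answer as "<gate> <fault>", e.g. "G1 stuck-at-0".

Fault-free values for test 1 (A=0, B=0, C=1): G1=1, G2=0, G3=1, G4=0, giving Y=0. Observed 1.
Test 1: faults giving observed 1 are {G4 stuck-at-1}.
Only G4 stuck-at-1 is consistent with every test.

G4 stuck-at-1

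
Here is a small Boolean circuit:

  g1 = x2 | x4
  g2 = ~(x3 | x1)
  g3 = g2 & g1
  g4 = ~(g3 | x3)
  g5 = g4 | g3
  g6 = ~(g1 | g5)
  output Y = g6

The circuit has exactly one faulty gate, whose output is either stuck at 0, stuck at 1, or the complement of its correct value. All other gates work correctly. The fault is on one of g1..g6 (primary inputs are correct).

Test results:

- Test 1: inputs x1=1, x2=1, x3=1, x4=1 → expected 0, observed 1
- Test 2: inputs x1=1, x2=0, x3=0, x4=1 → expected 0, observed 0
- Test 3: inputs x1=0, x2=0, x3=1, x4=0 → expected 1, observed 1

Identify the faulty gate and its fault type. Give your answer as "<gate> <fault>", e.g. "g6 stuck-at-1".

Fault-free values for test 1 (x1=1, x2=1, x3=1, x4=1): g1=1, g2=0, g3=0, g4=0, g5=0, g6=0, giving Y=0. Observed 1.
Test 1: faults giving observed 1 are {g1 stuck-at-0, g1 inverted output, g6 stuck-at-1, g6 inverted output}.
Test 2 (x1=1, x2=0, x3=0, x4=1): fault-free g1=1, g2=0, g3=0, g4=1, g5=1, g6=0 → 0; observed 0. Eliminates g6 stuck-at-1, g6 inverted output.
Test 3 (x1=0, x2=0, x3=1, x4=0): fault-free g1=0, g2=0, g3=0, g4=0, g5=0, g6=1 → 1; observed 1. Eliminates g1 inverted output.
Only g1 stuck-at-0 is consistent with every test.

g1 stuck-at-0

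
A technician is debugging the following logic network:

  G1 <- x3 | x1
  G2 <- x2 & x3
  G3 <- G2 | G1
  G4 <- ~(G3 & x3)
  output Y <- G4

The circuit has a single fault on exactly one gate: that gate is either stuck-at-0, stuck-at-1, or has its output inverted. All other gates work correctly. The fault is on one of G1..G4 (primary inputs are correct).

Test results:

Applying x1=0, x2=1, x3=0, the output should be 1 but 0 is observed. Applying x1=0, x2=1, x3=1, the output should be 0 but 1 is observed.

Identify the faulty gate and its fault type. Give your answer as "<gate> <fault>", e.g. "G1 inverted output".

Fault-free values for test 1 (x1=0, x2=1, x3=0): G1=0, G2=0, G3=0, G4=1, giving Y=1. Observed 0.
Test 1: faults giving observed 0 are {G4 stuck-at-0, G4 inverted output}.
Test 2 (x1=0, x2=1, x3=1): fault-free G1=1, G2=1, G3=1, G4=0 → 0; observed 1. Eliminates G4 stuck-at-0.
Only G4 inverted output is consistent with every test.

G4 inverted output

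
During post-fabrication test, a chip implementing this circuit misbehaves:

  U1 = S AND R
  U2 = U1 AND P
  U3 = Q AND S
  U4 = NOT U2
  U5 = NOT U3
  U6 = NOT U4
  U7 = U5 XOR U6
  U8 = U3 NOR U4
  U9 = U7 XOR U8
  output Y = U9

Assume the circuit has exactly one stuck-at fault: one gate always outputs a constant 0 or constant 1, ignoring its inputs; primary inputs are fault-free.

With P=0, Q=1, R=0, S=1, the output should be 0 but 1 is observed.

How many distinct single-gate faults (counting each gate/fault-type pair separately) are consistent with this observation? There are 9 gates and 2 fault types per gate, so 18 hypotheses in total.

8

Fault-free: U1=0, U2=0, U3=1, U4=1, U5=0, U6=0, U7=0, U8=0, U9=0 → 0. Observed 1.
  U1: none of the 2 fault types match ✗
  U2: stuck-at-1 ✓; others ✗
  U3: stuck-at-0 ✓; others ✗
  U4: stuck-at-0 ✓; others ✗
  U5: stuck-at-1 ✓; others ✗
  U6: stuck-at-1 ✓; others ✗
  U7: stuck-at-1 ✓; others ✗
  U8: stuck-at-1 ✓; others ✗
  U9: stuck-at-1 ✓; others ✗
Consistent faults: {U2 stuck-at-1, U3 stuck-at-0, U4 stuck-at-0, U5 stuck-at-1, U6 stuck-at-1, U7 stuck-at-1, U8 stuck-at-1, U9 stuck-at-1} — 8 in all.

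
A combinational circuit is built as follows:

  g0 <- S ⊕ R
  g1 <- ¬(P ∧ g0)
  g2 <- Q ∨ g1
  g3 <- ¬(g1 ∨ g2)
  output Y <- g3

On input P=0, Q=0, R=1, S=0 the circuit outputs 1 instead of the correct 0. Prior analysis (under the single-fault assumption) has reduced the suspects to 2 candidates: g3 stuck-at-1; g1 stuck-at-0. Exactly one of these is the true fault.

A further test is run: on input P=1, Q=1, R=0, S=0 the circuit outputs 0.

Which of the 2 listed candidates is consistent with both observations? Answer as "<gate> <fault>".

g1 stuck-at-0

Evaluate each candidate on input P=1, Q=1, R=0, S=0:
  g3 stuck-at-1: g0=0, g1=1, g2=1, g3=1 [stuck-at-1] → 1 — eliminated
  g1 stuck-at-0: g0=0, g1=0 [stuck-at-0], g2=1, g3=0 → 0 — matches
Only g1 stuck-at-0 reproduces the observed 0.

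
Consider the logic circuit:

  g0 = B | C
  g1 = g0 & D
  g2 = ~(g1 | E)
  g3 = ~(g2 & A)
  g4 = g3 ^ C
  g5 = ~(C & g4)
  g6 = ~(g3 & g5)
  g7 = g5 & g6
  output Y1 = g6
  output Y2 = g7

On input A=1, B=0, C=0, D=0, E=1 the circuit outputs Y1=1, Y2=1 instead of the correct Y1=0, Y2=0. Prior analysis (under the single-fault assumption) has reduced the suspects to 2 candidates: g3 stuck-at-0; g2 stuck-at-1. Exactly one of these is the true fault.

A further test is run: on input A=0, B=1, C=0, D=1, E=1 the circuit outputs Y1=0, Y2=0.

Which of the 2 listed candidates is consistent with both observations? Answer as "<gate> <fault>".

Evaluate each candidate on input A=0, B=1, C=0, D=1, E=1:
  g3 stuck-at-0: g0=1, g1=1, g2=0, g3=0 [stuck-at-0], g4=0, g5=1, g6=1, g7=1 → Y1=1, Y2=1 — eliminated
  g2 stuck-at-1: g0=1, g1=1, g2=1 [stuck-at-1], g3=1, g4=1, g5=1, g6=0, g7=0 → Y1=0, Y2=0 — matches
Only g2 stuck-at-1 reproduces the observed Y1=0, Y2=0.

g2 stuck-at-1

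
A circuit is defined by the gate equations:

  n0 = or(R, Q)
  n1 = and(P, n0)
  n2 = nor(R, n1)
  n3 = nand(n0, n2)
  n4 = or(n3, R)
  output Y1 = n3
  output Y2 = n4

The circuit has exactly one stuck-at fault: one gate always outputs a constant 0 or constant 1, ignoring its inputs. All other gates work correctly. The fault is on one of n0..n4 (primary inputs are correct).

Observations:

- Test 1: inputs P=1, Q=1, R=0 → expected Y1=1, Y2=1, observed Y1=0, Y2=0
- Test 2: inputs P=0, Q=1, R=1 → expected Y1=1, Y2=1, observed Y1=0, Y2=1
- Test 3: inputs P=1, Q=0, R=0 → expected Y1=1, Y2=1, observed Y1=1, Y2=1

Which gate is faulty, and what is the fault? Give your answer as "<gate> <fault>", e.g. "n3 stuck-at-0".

n2 stuck-at-1

Fault-free values for test 1 (P=1, Q=1, R=0): n0=1, n1=1, n2=0, n3=1, n4=1, giving Y1=1, Y2=1. Observed Y1=0, Y2=0.
Test 1: faults giving observed Y1=0, Y2=0 are {n1 stuck-at-0, n2 stuck-at-1, n3 stuck-at-0}.
Test 2 (P=0, Q=1, R=1): fault-free n0=1, n1=0, n2=0, n3=1, n4=1 → Y1=1, Y2=1; observed Y1=0, Y2=1. Eliminates n1 stuck-at-0.
Test 3 (P=1, Q=0, R=0): fault-free n0=0, n1=0, n2=1, n3=1, n4=1 → Y1=1, Y2=1; observed Y1=1, Y2=1. Eliminates n3 stuck-at-0.
Only n2 stuck-at-1 is consistent with every test.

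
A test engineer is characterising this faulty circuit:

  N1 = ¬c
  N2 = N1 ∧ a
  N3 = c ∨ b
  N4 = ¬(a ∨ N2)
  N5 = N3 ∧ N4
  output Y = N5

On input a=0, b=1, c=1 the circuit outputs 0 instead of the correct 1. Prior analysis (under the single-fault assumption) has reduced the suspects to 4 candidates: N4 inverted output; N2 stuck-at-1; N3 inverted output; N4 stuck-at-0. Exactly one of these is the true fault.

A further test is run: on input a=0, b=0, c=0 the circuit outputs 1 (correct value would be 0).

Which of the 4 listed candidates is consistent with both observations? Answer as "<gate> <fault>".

N3 inverted output

Evaluate each candidate on input a=0, b=0, c=0:
  N4 inverted output: N1=1, N2=0, N3=0, N4=0 [inverted output], N5=0 → 0 — eliminated
  N2 stuck-at-1: N1=1, N2=1 [stuck-at-1], N3=0, N4=0, N5=0 → 0 — eliminated
  N3 inverted output: N1=1, N2=0, N3=1 [inverted output], N4=1, N5=1 → 1 — matches
  N4 stuck-at-0: N1=1, N2=0, N3=0, N4=0 [stuck-at-0], N5=0 → 0 — eliminated
Only N3 inverted output reproduces the observed 1.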